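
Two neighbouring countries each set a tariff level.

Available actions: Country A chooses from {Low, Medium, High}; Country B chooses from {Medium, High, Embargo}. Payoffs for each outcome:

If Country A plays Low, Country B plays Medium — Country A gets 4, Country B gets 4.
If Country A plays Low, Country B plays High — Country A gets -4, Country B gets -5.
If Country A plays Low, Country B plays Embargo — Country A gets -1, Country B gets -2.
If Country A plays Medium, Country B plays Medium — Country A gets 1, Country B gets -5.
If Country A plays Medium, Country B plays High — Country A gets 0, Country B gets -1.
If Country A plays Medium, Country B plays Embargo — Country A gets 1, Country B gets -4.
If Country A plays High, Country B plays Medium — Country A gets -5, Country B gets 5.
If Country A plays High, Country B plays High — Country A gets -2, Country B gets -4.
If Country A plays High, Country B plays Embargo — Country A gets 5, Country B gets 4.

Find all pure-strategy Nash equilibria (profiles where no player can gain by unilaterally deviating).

Pure-strategy Nash equilibria: (Low, Medium), (Medium, High)

(Low, Medium): Country A gets 4, best alternative 1; Country B gets 4, best alternative -2. No profitable deviation — NE.
(Low, High): Country A can switch to Medium (-4 → 0). Not NE.
(Low, Embargo): Country A can switch to Medium (-1 → 1). Not NE.
(Medium, Medium): Country A can switch to Low (1 → 4). Not NE.
(Medium, High): Country A gets 0, best alternative -2; Country B gets -1, best alternative -4. No profitable deviation — NE.
(Medium, Embargo): Country A can switch to High (1 → 5). Not NE.
(High, Medium): Country A can switch to Low (-5 → 4). Not NE.
(High, High): Country A can switch to Medium (-2 → 0). Not NE.
(High, Embargo): Country B can switch to Medium (4 → 5). Not NE.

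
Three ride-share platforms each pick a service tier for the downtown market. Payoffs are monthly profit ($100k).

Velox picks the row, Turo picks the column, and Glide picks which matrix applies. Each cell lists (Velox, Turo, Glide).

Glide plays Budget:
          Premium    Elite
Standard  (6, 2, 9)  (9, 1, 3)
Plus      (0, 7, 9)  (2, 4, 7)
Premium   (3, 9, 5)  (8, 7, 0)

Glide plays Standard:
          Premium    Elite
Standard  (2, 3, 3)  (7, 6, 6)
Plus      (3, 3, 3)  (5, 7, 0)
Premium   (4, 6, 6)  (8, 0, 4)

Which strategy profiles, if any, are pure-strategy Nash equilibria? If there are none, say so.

(Standard, Premium, Budget): Velox gets 6, best alternative 3; Turo gets 2, best alternative 1; Glide gets 9, best alternative 3. No profitable deviation — NE.
(Standard, Premium, Standard): Velox can switch to Plus (2 → 3). Not NE.
(Standard, Elite, Budget): Turo can switch to Premium (1 → 2). Not NE.
(Standard, Elite, Standard): Velox can switch to Premium (7 → 8). Not NE.
(Plus, Premium, Budget): Velox can switch to Standard (0 → 6). Not NE.
(Plus, Premium, Standard): Velox can switch to Premium (3 → 4). Not NE.
(Plus, Elite, Budget): Velox can switch to Standard (2 → 9). Not NE.
(Plus, Elite, Standard): Velox can switch to Standard (5 → 7). Not NE.
(Premium, Premium, Budget): Velox can switch to Standard (3 → 6). Not NE.
(Premium, Premium, Standard): Velox gets 4, best alternative 3; Turo gets 6, best alternative 0; Glide gets 6, best alternative 5. No profitable deviation — NE.
(Premium, Elite, Budget): Velox can switch to Standard (8 → 9). Not NE.
(Premium, Elite, Standard): Turo can switch to Premium (0 → 6). Not NE.

Pure-strategy Nash equilibria: (Standard, Premium, Budget), (Premium, Premium, Standard)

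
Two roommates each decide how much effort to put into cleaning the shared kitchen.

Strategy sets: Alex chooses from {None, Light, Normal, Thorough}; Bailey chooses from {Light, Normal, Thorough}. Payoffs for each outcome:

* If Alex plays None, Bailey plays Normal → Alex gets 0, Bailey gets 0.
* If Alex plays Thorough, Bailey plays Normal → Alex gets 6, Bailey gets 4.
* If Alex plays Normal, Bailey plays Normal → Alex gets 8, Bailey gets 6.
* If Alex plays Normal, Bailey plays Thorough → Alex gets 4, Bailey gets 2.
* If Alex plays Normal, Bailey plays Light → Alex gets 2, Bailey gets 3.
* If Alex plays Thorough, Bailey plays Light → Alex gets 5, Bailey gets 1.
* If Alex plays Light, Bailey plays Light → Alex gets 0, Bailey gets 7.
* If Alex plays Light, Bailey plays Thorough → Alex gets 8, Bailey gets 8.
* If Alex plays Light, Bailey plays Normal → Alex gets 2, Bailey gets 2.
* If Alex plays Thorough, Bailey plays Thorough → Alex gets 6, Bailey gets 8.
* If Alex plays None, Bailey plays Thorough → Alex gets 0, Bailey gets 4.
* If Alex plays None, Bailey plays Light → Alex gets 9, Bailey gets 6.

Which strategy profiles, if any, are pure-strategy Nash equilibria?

Alex against Light: payoffs 9, 0, 2, 5 → best response None.
Alex against Normal: payoffs 0, 2, 8, 6 → best response Normal.
Alex against Thorough: payoffs 0, 8, 4, 6 → best response Light.
Bailey against None: payoffs 6, 0, 4 → best response Light.
Bailey against Light: payoffs 7, 2, 8 → best response Thorough.
Bailey against Normal: payoffs 3, 6, 2 → best response Normal.
Bailey against Thorough: payoffs 1, 4, 8 → best response Thorough.
Mutual best responses: (None, Light); (Light, Thorough); (Normal, Normal).

(None, Light); (Light, Thorough); (Normal, Normal)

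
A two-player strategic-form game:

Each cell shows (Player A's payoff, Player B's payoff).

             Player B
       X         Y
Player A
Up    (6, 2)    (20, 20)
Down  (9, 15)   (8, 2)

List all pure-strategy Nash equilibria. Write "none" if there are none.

Pure-strategy Nash equilibria: (Up, Y), (Down, X)

Player A against X: payoffs 6, 9 → best response Down.
Player A against Y: payoffs 20, 8 → best response Up.
Player B against Up: payoffs 2, 20 → best response Y.
Player B against Down: payoffs 15, 2 → best response X.
Mutual best responses: (Up, Y); (Down, X).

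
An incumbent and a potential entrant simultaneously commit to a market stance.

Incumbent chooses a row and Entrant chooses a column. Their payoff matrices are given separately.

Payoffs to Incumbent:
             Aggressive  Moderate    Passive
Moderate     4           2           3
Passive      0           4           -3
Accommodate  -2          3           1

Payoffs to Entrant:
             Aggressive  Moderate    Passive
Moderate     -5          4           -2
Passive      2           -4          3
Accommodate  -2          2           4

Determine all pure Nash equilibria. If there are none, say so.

Incumbent against Aggressive: payoffs 4, 0, -2 → best response Moderate.
Incumbent against Moderate: payoffs 2, 4, 3 → best response Passive.
Incumbent against Passive: payoffs 3, -3, 1 → best response Moderate.
Entrant against Moderate: payoffs -5, 4, -2 → best response Moderate.
Entrant against Passive: payoffs 2, -4, 3 → best response Passive.
Entrant against Accommodate: payoffs -2, 2, 4 → best response Passive.
No profile is a mutual best response for all players.

none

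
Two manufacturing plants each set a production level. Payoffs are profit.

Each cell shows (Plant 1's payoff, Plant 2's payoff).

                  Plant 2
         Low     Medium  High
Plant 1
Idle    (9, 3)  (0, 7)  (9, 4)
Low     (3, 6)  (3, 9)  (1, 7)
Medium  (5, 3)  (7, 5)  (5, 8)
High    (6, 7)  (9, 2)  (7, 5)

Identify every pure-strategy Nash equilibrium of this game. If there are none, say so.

This game has no pure Nash equilibrium.

Plant 1 against Low: payoffs 9, 3, 5, 6 → best response Idle.
Plant 1 against Medium: payoffs 0, 3, 7, 9 → best response High.
Plant 1 against High: payoffs 9, 1, 5, 7 → best response Idle.
Plant 2 against Idle: payoffs 3, 7, 4 → best response Medium.
Plant 2 against Low: payoffs 6, 9, 7 → best response Medium.
Plant 2 against Medium: payoffs 3, 5, 8 → best response High.
Plant 2 against High: payoffs 7, 2, 5 → best response Low.
No profile is a mutual best response for all players.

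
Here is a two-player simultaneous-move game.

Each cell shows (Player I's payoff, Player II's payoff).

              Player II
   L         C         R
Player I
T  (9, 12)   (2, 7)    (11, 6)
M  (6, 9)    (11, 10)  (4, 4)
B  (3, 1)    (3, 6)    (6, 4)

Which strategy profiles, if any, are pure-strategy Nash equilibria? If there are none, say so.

Player I against L: payoffs 9, 6, 3 → best response T.
Player I against C: payoffs 2, 11, 3 → best response M.
Player I against R: payoffs 11, 4, 6 → best response T.
Player II against T: payoffs 12, 7, 6 → best response L.
Player II against M: payoffs 9, 10, 4 → best response C.
Player II against B: payoffs 1, 6, 4 → best response C.
Mutual best responses: (T, L); (M, C).

Pure-strategy Nash equilibria: (T, L); (M, C)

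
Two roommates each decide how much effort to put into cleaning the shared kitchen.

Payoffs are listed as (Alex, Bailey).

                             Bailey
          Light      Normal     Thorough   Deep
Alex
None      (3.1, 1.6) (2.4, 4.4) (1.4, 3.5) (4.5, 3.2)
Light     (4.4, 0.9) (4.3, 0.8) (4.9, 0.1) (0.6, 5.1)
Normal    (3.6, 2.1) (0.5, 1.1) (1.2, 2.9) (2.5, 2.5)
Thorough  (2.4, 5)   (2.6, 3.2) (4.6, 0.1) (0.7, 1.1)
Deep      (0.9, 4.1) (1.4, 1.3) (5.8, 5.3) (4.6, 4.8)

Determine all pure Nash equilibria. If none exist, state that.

Pure NE: (Deep, Thorough)

For each player, find the best response to each opponent profile; mutual best responses are the pure NE.
Alex against Light: payoffs 3.1, 4.4, 3.6, 2.4, 0.9 → best response Light.
Alex against Normal: payoffs 2.4, 4.3, 0.5, 2.6, 1.4 → best response Light.
Alex against Thorough: payoffs 1.4, 4.9, 1.2, 4.6, 5.8 → best response Deep.
Alex against Deep: payoffs 4.5, 0.6, 2.5, 0.7, 4.6 → best response Deep.
Bailey against None: payoffs 1.6, 4.4, 3.5, 3.2 → best response Normal.
Bailey against Light: payoffs 0.9, 0.8, 0.1, 5.1 → best response Deep.
Bailey against Normal: payoffs 2.1, 1.1, 2.9, 2.5 → best response Thorough.
Bailey against Thorough: payoffs 5, 3.2, 0.1, 1.1 → best response Light.
Bailey against Deep: payoffs 4.1, 1.3, 5.3, 4.8 → best response Thorough.
Mutual best responses: (Deep, Thorough).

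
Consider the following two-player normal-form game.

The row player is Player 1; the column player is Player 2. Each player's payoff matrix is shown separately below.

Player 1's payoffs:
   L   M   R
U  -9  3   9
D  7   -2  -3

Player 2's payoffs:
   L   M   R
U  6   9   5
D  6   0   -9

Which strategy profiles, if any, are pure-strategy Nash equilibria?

For each strategy profile, look for a profitable unilateral deviation.
(U, L): Player 1 can switch to D (-9 → 7). Not NE.
(U, M): Player 1 gets 3, best alternative -2; Player 2 gets 9, best alternative 6. No profitable deviation — NE.
(U, R): Player 2 can switch to L (5 → 6). Not NE.
(D, L): Player 1 gets 7, best alternative -9; Player 2 gets 6, best alternative 0. No profitable deviation — NE.
(D, M): Player 1 can switch to U (-2 → 3). Not NE.
(D, R): Player 1 can switch to U (-3 → 9). Not NE.

The pure Nash equilibria are (U, M); (D, L).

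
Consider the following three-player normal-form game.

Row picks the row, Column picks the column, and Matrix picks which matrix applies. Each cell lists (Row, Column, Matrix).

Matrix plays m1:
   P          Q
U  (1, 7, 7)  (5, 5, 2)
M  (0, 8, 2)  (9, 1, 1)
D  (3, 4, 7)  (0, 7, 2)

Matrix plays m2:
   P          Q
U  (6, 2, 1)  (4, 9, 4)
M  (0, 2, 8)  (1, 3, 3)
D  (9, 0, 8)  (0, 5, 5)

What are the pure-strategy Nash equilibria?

The unique pure-strategy Nash equilibrium is (U, Q, m2).

(U, P, m1): Row can switch to D (1 → 3). Not NE.
(U, P, m2): Row can switch to D (6 → 9). Not NE.
(U, Q, m1): Row can switch to M (5 → 9). Not NE.
(U, Q, m2): Row gets 4, best alternative 1; Column gets 9, best alternative 2; Matrix gets 4, best alternative 2. No profitable deviation — NE.
(M, P, m1): Row can switch to U (0 → 1). Not NE.
(M, P, m2): Row can switch to U (0 → 6). Not NE.
(M, Q, m1): Column can switch to P (1 → 8). Not NE.
(M, Q, m2): Row can switch to U (1 → 4). Not NE.
(D, P, m1): Column can switch to Q (4 → 7). Not NE.
(D, P, m2): Column can switch to Q (0 → 5). Not NE.
(D, Q, m1): Row can switch to U (0 → 5). Not NE.
(D, Q, m2): Row can switch to U (0 → 4). Not NE.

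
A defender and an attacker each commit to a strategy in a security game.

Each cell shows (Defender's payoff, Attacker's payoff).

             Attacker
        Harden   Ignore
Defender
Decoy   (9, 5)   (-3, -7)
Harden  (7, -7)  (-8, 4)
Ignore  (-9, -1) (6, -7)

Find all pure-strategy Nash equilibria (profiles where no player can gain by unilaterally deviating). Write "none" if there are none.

The unique pure-strategy Nash equilibrium is (Decoy, Harden).

(Decoy, Harden): Defender gets 9, best alternative 7; Attacker gets 5, best alternative -7. No profitable deviation — NE.
(Decoy, Ignore): Defender can switch to Ignore (-3 → 6). Not NE.
(Harden, Harden): Defender can switch to Decoy (7 → 9). Not NE.
(Harden, Ignore): Defender can switch to Decoy (-8 → -3). Not NE.
(Ignore, Harden): Defender can switch to Decoy (-9 → 9). Not NE.
(Ignore, Ignore): Attacker can switch to Harden (-7 → -1). Not NE.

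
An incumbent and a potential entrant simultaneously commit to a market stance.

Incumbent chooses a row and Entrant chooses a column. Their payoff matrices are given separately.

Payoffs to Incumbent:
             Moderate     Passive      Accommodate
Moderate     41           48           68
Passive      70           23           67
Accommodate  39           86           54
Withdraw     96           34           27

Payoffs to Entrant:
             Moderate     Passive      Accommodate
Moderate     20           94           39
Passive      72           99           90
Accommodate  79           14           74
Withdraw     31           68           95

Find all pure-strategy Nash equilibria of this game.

none

Mark each player's best response to every combination of opponents' strategies; a profile where every player is best-responding is a pure Nash equilibrium.
Incumbent against Moderate: payoffs 41, 70, 39, 96 → best response Withdraw.
Incumbent against Passive: payoffs 48, 23, 86, 34 → best response Accommodate.
Incumbent against Accommodate: payoffs 68, 67, 54, 27 → best response Moderate.
Entrant against Moderate: payoffs 20, 94, 39 → best response Passive.
Entrant against Passive: payoffs 72, 99, 90 → best response Passive.
Entrant against Accommodate: payoffs 79, 14, 74 → best response Moderate.
Entrant against Withdraw: payoffs 31, 68, 95 → best response Accommodate.
No profile is a mutual best response for all players.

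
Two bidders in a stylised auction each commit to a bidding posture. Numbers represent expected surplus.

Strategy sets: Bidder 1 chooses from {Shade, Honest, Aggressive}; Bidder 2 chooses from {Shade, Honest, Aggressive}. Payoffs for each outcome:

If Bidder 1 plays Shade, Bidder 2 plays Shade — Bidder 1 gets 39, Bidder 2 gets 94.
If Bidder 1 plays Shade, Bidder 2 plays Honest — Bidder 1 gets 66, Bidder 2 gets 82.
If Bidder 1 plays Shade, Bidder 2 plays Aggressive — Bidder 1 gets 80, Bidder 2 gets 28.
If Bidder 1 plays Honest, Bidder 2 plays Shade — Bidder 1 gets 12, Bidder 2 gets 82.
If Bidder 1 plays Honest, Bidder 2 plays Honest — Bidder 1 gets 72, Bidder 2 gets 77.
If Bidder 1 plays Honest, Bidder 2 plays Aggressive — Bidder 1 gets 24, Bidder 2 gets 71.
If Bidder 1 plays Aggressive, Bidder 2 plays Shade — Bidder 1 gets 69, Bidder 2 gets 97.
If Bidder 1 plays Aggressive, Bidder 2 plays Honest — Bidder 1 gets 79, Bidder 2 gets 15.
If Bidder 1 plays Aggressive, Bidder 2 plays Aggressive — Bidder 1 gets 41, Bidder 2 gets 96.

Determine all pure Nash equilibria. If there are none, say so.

The unique pure-strategy Nash equilibrium is (Aggressive, Shade).

(Shade, Shade): Bidder 1 can switch to Aggressive (39 → 69). Not NE.
(Shade, Honest): Bidder 1 can switch to Honest (66 → 72). Not NE.
(Shade, Aggressive): Bidder 2 can switch to Shade (28 → 94). Not NE.
(Honest, Shade): Bidder 1 can switch to Shade (12 → 39). Not NE.
(Honest, Honest): Bidder 1 can switch to Aggressive (72 → 79). Not NE.
(Honest, Aggressive): Bidder 1 can switch to Shade (24 → 80). Not NE.
(Aggressive, Shade): Bidder 1 gets 69, best alternative 39; Bidder 2 gets 97, best alternative 96. No profitable deviation — NE.
(Aggressive, Honest): Bidder 2 can switch to Shade (15 → 97). Not NE.
(Aggressive, Aggressive): Bidder 1 can switch to Shade (41 → 80). Not NE.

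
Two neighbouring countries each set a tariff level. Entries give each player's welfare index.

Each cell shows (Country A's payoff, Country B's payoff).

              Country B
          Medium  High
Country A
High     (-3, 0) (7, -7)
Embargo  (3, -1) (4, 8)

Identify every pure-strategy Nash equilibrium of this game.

There is no pure-strategy Nash equilibrium.

For each player, find the best response to each opponent profile; mutual best responses are the pure NE.
Country A against Medium: payoffs -3, 3 → best response Embargo.
Country A against High: payoffs 7, 4 → best response High.
Country B against High: payoffs 0, -7 → best response Medium.
Country B against Embargo: payoffs -1, 8 → best response High.
No profile is a mutual best response for all players.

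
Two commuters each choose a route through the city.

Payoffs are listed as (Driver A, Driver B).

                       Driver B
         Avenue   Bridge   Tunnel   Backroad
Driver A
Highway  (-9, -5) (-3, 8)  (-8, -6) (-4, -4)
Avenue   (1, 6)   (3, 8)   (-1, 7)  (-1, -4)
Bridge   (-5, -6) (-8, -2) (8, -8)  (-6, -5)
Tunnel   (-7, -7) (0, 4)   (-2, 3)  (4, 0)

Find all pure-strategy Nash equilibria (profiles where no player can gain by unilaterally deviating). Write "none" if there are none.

Driver A against Avenue: payoffs -9, 1, -5, -7 → best response Avenue.
Driver A against Bridge: payoffs -3, 3, -8, 0 → best response Avenue.
Driver A against Tunnel: payoffs -8, -1, 8, -2 → best response Bridge.
Driver A against Backroad: payoffs -4, -1, -6, 4 → best response Tunnel.
Driver B against Highway: payoffs -5, 8, -6, -4 → best response Bridge.
Driver B against Avenue: payoffs 6, 8, 7, -4 → best response Bridge.
Driver B against Bridge: payoffs -6, -2, -8, -5 → best response Bridge.
Driver B against Tunnel: payoffs -7, 4, 3, 0 → best response Bridge.
Mutual best responses: (Avenue, Bridge).

(Avenue, Bridge)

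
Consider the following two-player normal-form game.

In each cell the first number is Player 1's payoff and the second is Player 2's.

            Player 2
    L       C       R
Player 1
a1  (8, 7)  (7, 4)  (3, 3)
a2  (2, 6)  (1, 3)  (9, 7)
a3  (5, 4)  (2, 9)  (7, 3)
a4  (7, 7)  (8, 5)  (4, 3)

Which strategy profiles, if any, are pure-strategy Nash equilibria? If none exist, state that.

Check each profile: it is a Nash equilibrium iff no player can strictly gain by switching unilaterally.
(a1, L): Player 1 gets 8, best alternative 7; Player 2 gets 7, best alternative 4. No profitable deviation — NE.
(a1, C): Player 1 can switch to a4 (7 → 8). Not NE.
(a1, R): Player 1 can switch to a2 (3 → 9). Not NE.
(a2, L): Player 1 can switch to a1 (2 → 8). Not NE.
(a2, C): Player 1 can switch to a1 (1 → 7). Not NE.
(a2, R): Player 1 gets 9, best alternative 7; Player 2 gets 7, best alternative 6. No profitable deviation — NE.
(a3, L): Player 1 can switch to a1 (5 → 8). Not NE.
(a3, C): Player 1 can switch to a1 (2 → 7). Not NE.
(a3, R): Player 1 can switch to a2 (7 → 9). Not NE.
(a4, L): Player 1 can switch to a1 (7 → 8). Not NE.
(The remaining 2 profiles each have a profitable deviation by the same check.)

The pure Nash equilibria are (a1, L), (a2, R).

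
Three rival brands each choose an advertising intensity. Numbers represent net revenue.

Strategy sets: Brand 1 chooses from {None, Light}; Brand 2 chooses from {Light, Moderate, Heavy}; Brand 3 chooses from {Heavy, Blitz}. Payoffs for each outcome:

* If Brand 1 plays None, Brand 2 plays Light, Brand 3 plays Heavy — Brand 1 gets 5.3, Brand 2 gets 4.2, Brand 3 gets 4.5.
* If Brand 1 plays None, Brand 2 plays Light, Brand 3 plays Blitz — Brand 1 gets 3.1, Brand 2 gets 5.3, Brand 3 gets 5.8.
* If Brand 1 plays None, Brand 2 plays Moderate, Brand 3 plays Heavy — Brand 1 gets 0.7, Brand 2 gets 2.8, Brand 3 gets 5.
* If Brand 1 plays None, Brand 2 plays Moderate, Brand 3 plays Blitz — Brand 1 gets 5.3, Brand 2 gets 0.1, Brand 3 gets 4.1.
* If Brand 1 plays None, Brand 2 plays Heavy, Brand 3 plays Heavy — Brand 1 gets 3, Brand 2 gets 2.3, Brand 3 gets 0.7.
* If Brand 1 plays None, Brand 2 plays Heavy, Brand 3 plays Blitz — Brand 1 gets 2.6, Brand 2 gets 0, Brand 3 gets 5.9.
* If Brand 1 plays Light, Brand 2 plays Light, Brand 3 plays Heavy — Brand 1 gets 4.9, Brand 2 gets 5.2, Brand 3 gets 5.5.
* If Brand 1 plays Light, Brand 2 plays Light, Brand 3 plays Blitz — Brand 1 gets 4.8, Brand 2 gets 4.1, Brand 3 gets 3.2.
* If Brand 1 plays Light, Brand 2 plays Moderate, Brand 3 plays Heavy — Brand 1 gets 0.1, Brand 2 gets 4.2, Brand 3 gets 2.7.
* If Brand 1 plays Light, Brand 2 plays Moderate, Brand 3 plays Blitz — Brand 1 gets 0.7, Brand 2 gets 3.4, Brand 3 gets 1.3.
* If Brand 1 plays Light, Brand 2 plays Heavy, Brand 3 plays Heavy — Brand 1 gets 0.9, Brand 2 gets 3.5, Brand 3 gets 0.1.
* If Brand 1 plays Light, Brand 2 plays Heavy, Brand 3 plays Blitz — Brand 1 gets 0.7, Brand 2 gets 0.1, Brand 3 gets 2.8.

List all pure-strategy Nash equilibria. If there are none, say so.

For each strategy profile, look for a profitable unilateral deviation.
(None, Light, Heavy): Brand 3 can switch to Blitz (4.5 → 5.8). Not NE.
(None, Light, Blitz): Brand 1 can switch to Light (3.1 → 4.8). Not NE.
(None, Moderate, Heavy): Brand 2 can switch to Light (2.8 → 4.2). Not NE.
(None, Moderate, Blitz): Brand 2 can switch to Light (0.1 → 5.3). Not NE.
(None, Heavy, Heavy): Brand 2 can switch to Light (2.3 → 4.2). Not NE.
(None, Heavy, Blitz): Brand 2 can switch to Light (0 → 5.3). Not NE.
(Light, Light, Heavy): Brand 1 can switch to None (4.9 → 5.3). Not NE.
(Light, Light, Blitz): Brand 3 can switch to Heavy (3.2 → 5.5). Not NE.
(Light, Moderate, Heavy): Brand 1 can switch to None (0.1 → 0.7). Not NE.
(Light, Moderate, Blitz): Brand 1 can switch to None (0.7 → 5.3). Not NE.
(Light, Heavy, Heavy): Brand 1 can switch to None (0.9 → 3). Not NE.
(Light, Heavy, Blitz): Brand 1 can switch to None (0.7 → 2.6). Not NE.

none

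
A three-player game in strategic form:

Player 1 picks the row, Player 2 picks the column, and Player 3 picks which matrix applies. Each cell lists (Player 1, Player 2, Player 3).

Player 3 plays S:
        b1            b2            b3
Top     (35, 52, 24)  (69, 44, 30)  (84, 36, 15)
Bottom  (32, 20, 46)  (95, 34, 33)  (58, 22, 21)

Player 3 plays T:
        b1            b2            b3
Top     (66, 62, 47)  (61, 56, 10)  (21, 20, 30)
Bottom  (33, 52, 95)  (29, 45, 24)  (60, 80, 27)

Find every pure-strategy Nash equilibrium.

Pure-strategy Nash equilibria: (Top, b1, T), (Bottom, b2, S), (Bottom, b3, T)

Player 1 against (b1, S): payoffs 35, 32 → best response Top.
Player 1 against (b1, T): payoffs 66, 33 → best response Top.
Player 1 against (b2, S): payoffs 69, 95 → best response Bottom.
Player 1 against (b2, T): payoffs 61, 29 → best response Top.
Player 1 against (b3, S): payoffs 84, 58 → best response Top.
Player 1 against (b3, T): payoffs 21, 60 → best response Bottom.
Player 2 against (Top, S): payoffs 52, 44, 36 → best response b1.
Player 2 against (Top, T): payoffs 62, 56, 20 → best response b1.
Player 2 against (Bottom, S): payoffs 20, 34, 22 → best response b2.
Player 2 against (Bottom, T): payoffs 52, 45, 80 → best response b3.
Player 3 against (Top, b1): payoffs 24, 47 → best response T.
Player 3 against (Top, b2): payoffs 30, 10 → best response S.
Player 3 against (Top, b3): payoffs 15, 30 → best response T.
Player 3 against (Bottom, b1): payoffs 46, 95 → best response T.
Player 3 against (Bottom, b2): payoffs 33, 24 → best response S.
Player 3 against (Bottom, b3): payoffs 21, 27 → best response T.
Mutual best responses: (Top, b1, T); (Bottom, b2, S); (Bottom, b3, T).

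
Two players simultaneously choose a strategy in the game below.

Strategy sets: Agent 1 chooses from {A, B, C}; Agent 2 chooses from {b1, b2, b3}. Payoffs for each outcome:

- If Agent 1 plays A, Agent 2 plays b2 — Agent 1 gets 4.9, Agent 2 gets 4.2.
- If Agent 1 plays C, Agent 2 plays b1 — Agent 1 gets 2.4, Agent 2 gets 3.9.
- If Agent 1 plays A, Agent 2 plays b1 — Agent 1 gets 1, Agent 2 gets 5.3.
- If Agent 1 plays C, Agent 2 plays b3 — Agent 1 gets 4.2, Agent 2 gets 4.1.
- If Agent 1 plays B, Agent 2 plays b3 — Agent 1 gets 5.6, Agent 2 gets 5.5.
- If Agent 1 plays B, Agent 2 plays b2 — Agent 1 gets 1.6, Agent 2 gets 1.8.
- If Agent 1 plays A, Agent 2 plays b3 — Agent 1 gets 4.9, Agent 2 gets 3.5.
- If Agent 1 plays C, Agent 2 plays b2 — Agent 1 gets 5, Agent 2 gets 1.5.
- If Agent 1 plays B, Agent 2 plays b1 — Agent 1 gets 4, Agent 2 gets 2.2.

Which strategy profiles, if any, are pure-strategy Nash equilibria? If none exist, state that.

(A, b1): Agent 1 can switch to B (1 → 4). Not NE.
(A, b2): Agent 1 can switch to C (4.9 → 5). Not NE.
(A, b3): Agent 1 can switch to B (4.9 → 5.6). Not NE.
(B, b1): Agent 2 can switch to b3 (2.2 → 5.5). Not NE.
(B, b2): Agent 1 can switch to A (1.6 → 4.9). Not NE.
(B, b3): Agent 1 gets 5.6, best alternative 4.9; Agent 2 gets 5.5, best alternative 2.2. No profitable deviation — NE.
(C, b1): Agent 1 can switch to B (2.4 → 4). Not NE.
(C, b2): Agent 2 can switch to b1 (1.5 → 3.9). Not NE.
(C, b3): Agent 1 can switch to A (4.2 → 4.9). Not NE.

(B, b3)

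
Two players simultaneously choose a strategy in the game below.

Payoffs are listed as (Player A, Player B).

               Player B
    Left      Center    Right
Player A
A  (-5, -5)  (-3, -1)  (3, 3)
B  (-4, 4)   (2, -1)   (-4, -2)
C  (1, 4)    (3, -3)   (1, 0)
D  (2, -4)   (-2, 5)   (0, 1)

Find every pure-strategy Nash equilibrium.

Pure NE: (A, Right)

Mark each player's best response to every combination of opponents' strategies; a profile where every player is best-responding is a pure Nash equilibrium.
Player A against Left: payoffs -5, -4, 1, 2 → best response D.
Player A against Center: payoffs -3, 2, 3, -2 → best response C.
Player A against Right: payoffs 3, -4, 1, 0 → best response A.
Player B against A: payoffs -5, -1, 3 → best response Right.
Player B against B: payoffs 4, -1, -2 → best response Left.
Player B against C: payoffs 4, -3, 0 → best response Left.
Player B against D: payoffs -4, 5, 1 → best response Center.
Mutual best responses: (A, Right).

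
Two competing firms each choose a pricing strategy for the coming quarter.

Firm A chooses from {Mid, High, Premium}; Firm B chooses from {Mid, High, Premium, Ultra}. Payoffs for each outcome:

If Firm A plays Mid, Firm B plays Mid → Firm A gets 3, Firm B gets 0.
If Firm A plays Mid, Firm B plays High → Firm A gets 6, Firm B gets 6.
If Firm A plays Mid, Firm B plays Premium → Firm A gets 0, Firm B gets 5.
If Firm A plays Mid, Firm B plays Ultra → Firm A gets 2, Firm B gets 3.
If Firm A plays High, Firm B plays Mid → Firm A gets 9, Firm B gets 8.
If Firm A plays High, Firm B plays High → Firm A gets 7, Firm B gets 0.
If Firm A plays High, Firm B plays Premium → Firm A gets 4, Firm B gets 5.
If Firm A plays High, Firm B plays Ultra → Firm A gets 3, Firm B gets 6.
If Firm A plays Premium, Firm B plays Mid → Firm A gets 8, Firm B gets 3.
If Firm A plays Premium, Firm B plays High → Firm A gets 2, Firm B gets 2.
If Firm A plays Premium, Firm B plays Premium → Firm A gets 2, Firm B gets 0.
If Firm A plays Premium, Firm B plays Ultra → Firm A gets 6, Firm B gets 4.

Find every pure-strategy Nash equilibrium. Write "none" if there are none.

The pure Nash equilibria are (High, Mid), (Premium, Ultra).

(Mid, Mid): Firm A can switch to High (3 → 9). Not NE.
(Mid, High): Firm A can switch to High (6 → 7). Not NE.
(Mid, Premium): Firm A can switch to High (0 → 4). Not NE.
(Mid, Ultra): Firm A can switch to High (2 → 3). Not NE.
(High, Mid): Firm A gets 9, best alternative 8; Firm B gets 8, best alternative 6. No profitable deviation — NE.
(High, High): Firm B can switch to Mid (0 → 8). Not NE.
(High, Premium): Firm B can switch to Mid (5 → 8). Not NE.
(High, Ultra): Firm A can switch to Premium (3 → 6). Not NE.
(Premium, Mid): Firm A can switch to High (8 → 9). Not NE.
(Premium, High): Firm A can switch to Mid (2 → 6). Not NE.
(Premium, Premium): Firm A can switch to High (2 → 4). Not NE.
(Premium, Ultra): Firm A gets 6, best alternative 3; Firm B gets 4, best alternative 3. No profitable deviation — NE.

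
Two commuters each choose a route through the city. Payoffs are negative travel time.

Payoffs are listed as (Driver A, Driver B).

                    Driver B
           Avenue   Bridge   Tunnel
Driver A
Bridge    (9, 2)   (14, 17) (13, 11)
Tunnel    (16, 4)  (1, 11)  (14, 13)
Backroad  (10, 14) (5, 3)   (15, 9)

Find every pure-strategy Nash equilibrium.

Driver A against Avenue: payoffs 9, 16, 10 → best response Tunnel.
Driver A against Bridge: payoffs 14, 1, 5 → best response Bridge.
Driver A against Tunnel: payoffs 13, 14, 15 → best response Backroad.
Driver B against Bridge: payoffs 2, 17, 11 → best response Bridge.
Driver B against Tunnel: payoffs 4, 11, 13 → best response Tunnel.
Driver B against Backroad: payoffs 14, 3, 9 → best response Avenue.
Mutual best responses: (Bridge, Bridge).

The unique pure-strategy Nash equilibrium is (Bridge, Bridge).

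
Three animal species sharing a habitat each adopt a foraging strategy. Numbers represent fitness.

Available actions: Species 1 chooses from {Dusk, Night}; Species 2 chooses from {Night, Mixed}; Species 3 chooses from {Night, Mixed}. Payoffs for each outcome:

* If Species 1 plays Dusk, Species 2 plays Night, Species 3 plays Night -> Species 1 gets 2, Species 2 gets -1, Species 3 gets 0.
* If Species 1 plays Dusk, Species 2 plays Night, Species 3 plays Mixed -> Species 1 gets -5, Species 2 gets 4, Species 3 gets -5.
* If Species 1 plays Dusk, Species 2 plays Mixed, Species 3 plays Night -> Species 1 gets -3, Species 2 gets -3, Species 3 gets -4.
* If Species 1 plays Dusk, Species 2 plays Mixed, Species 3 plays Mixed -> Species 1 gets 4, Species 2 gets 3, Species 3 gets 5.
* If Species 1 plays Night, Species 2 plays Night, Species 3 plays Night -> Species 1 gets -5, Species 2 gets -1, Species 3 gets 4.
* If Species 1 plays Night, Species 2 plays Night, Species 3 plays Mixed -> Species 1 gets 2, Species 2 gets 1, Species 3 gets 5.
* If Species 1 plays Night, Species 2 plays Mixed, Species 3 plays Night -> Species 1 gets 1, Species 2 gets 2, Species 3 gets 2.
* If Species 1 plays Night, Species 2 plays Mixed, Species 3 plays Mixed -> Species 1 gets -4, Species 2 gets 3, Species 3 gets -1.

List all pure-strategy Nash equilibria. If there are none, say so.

Species 1 against (Night, Night): payoffs 2, -5 → best response Dusk.
Species 1 against (Night, Mixed): payoffs -5, 2 → best response Night.
Species 1 against (Mixed, Night): payoffs -3, 1 → best response Night.
Species 1 against (Mixed, Mixed): payoffs 4, -4 → best response Dusk.
Species 2 against (Dusk, Night): payoffs -1, -3 → best response Night.
Species 2 against (Dusk, Mixed): payoffs 4, 3 → best response Night.
Species 2 against (Night, Night): payoffs -1, 2 → best response Mixed.
Species 2 against (Night, Mixed): payoffs 1, 3 → best response Mixed.
Species 3 against (Dusk, Night): payoffs 0, -5 → best response Night.
Species 3 against (Dusk, Mixed): payoffs -4, 5 → best response Mixed.
Species 3 against (Night, Night): payoffs 4, 5 → best response Mixed.
Species 3 against (Night, Mixed): payoffs 2, -1 → best response Night.
Mutual best responses: (Dusk, Night, Night); (Night, Mixed, Night).

(Dusk, Night, Night), (Night, Mixed, Night)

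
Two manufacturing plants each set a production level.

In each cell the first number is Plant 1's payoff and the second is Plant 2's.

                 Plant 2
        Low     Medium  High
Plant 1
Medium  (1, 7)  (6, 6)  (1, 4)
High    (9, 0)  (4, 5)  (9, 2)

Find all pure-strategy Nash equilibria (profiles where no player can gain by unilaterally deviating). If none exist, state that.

No pure-strategy Nash equilibrium.

For each player, find the best response to each opponent profile; mutual best responses are the pure NE.
Plant 1 against Low: payoffs 1, 9 → best response High.
Plant 1 against Medium: payoffs 6, 4 → best response Medium.
Plant 1 against High: payoffs 1, 9 → best response High.
Plant 2 against Medium: payoffs 7, 6, 4 → best response Low.
Plant 2 against High: payoffs 0, 5, 2 → best response Medium.
No profile is a mutual best response for all players.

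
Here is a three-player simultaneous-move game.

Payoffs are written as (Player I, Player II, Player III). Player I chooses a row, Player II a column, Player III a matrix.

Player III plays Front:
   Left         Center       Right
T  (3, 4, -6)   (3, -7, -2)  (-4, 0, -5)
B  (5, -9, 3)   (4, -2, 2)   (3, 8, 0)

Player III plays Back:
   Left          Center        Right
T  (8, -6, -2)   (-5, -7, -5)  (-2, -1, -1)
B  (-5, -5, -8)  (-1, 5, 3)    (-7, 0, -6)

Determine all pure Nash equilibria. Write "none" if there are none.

For each player, find the best response to each opponent profile; mutual best responses are the pure NE.
Player I against (Left, Front): payoffs 3, 5 → best response B.
Player I against (Left, Back): payoffs 8, -5 → best response T.
Player I against (Center, Front): payoffs 3, 4 → best response B.
Player I against (Center, Back): payoffs -5, -1 → best response B.
Player I against (Right, Front): payoffs -4, 3 → best response B.
Player I against (Right, Back): payoffs -2, -7 → best response T.
Player II against (T, Front): payoffs 4, -7, 0 → best response Left.
Player II against (T, Back): payoffs -6, -7, -1 → best response Right.
Player II against (B, Front): payoffs -9, -2, 8 → best response Right.
Player II against (B, Back): payoffs -5, 5, 0 → best response Center.
Player III against (T, Left): payoffs -6, -2 → best response Back.
Player III against (T, Center): payoffs -2, -5 → best response Front.
Player III against (T, Right): payoffs -5, -1 → best response Back.
Player III against (B, Left): payoffs 3, -8 → best response Front.
Player III against (B, Center): payoffs 2, 3 → best response Back.
Player III against (B, Right): payoffs 0, -6 → best response Front.
Mutual best responses: (T, Right, Back); (B, Center, Back); (B, Right, Front).

(T, Right, Back), (B, Center, Back), (B, Right, Front)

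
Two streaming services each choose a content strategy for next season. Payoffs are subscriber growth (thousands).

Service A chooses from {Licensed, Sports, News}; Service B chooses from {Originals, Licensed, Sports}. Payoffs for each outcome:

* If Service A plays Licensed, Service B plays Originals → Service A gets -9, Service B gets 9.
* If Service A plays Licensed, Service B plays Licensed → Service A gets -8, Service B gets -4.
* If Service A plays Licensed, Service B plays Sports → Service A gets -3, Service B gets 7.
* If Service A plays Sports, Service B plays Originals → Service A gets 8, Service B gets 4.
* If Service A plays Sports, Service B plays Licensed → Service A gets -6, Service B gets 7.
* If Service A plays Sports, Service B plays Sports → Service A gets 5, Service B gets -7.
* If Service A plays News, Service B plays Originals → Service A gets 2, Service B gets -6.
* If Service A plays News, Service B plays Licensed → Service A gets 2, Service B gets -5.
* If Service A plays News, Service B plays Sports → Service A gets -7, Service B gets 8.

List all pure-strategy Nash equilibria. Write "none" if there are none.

No pure-strategy Nash equilibrium.

Service A against Originals: payoffs -9, 8, 2 → best response Sports.
Service A against Licensed: payoffs -8, -6, 2 → best response News.
Service A against Sports: payoffs -3, 5, -7 → best response Sports.
Service B against Licensed: payoffs 9, -4, 7 → best response Originals.
Service B against Sports: payoffs 4, 7, -7 → best response Licensed.
Service B against News: payoffs -6, -5, 8 → best response Sports.
No profile is a mutual best response for all players.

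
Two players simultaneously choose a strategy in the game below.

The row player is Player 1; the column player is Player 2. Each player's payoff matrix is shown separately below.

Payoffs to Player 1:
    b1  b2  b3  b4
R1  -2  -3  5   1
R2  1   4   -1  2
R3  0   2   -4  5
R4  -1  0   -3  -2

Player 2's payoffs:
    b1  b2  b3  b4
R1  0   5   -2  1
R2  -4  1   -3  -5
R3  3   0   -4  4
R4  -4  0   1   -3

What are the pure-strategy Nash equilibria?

(R1, b1): Player 1 can switch to R2 (-2 → 1). Not NE.
(R1, b2): Player 1 can switch to R2 (-3 → 4). Not NE.
(R1, b3): Player 2 can switch to b1 (-2 → 0). Not NE.
(R1, b4): Player 1 can switch to R2 (1 → 2). Not NE.
(R2, b1): Player 2 can switch to b2 (-4 → 1). Not NE.
(R2, b2): Player 1 gets 4, best alternative 2; Player 2 gets 1, best alternative -3. No profitable deviation — NE.
(R2, b3): Player 1 can switch to R1 (-1 → 5). Not NE.
(R2, b4): Player 1 can switch to R3 (2 → 5). Not NE.
(R3, b1): Player 1 can switch to R2 (0 → 1). Not NE.
(R3, b4): Player 1 gets 5, best alternative 2; Player 2 gets 4, best alternative 3. No profitable deviation — NE.
(The remaining 6 profiles each have a profitable deviation by the same check.)

The pure Nash equilibria are (R2, b2); (R3, b4).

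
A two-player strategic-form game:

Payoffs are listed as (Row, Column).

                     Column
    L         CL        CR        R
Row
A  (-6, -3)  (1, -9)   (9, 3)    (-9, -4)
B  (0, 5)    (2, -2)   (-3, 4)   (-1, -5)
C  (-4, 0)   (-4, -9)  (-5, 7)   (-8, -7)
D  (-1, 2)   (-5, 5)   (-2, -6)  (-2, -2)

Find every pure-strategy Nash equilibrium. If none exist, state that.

Check each profile: it is a Nash equilibrium iff no player can strictly gain by switching unilaterally.
(A, L): Row can switch to B (-6 → 0). Not NE.
(A, CL): Row can switch to B (1 → 2). Not NE.
(A, CR): Row gets 9, best alternative -2; Column gets 3, best alternative -3. No profitable deviation — NE.
(A, R): Row can switch to B (-9 → -1). Not NE.
(B, L): Row gets 0, best alternative -1; Column gets 5, best alternative 4. No profitable deviation — NE.
(B, CL): Column can switch to L (-2 → 5). Not NE.
(B, CR): Row can switch to A (-3 → 9). Not NE.
(B, R): Column can switch to L (-5 → 5). Not NE.
(C, L): Row can switch to B (-4 → 0). Not NE.
(C, CL): Row can switch to A (-4 → 1). Not NE.
(The remaining 6 profiles each have a profitable deviation by the same check.)

(A, CR), (B, L)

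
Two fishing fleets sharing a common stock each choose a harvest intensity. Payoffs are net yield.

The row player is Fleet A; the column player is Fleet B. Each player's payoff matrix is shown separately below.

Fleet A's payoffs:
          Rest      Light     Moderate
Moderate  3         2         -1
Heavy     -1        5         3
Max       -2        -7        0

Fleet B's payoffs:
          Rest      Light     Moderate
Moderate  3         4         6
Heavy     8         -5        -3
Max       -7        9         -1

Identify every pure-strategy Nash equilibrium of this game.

Mark each player's best response to every combination of opponents' strategies; a profile where every player is best-responding is a pure Nash equilibrium.
Fleet A against Rest: payoffs 3, -1, -2 → best response Moderate.
Fleet A against Light: payoffs 2, 5, -7 → best response Heavy.
Fleet A against Moderate: payoffs -1, 3, 0 → best response Heavy.
Fleet B against Moderate: payoffs 3, 4, 6 → best response Moderate.
Fleet B against Heavy: payoffs 8, -5, -3 → best response Rest.
Fleet B against Max: payoffs -7, 9, -1 → best response Light.
No profile is a mutual best response for all players.

none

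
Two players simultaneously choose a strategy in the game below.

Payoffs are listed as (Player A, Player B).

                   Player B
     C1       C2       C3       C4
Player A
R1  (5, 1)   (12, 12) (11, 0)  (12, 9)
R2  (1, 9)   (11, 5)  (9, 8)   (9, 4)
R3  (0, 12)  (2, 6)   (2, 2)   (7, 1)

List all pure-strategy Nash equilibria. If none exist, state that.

The unique pure-strategy Nash equilibrium is (R1, C2).

Player A against C1: payoffs 5, 1, 0 → best response R1.
Player A against C2: payoffs 12, 11, 2 → best response R1.
Player A against C3: payoffs 11, 9, 2 → best response R1.
Player A against C4: payoffs 12, 9, 7 → best response R1.
Player B against R1: payoffs 1, 12, 0, 9 → best response C2.
Player B against R2: payoffs 9, 5, 8, 4 → best response C1.
Player B against R3: payoffs 12, 6, 2, 1 → best response C1.
Mutual best responses: (R1, C2).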